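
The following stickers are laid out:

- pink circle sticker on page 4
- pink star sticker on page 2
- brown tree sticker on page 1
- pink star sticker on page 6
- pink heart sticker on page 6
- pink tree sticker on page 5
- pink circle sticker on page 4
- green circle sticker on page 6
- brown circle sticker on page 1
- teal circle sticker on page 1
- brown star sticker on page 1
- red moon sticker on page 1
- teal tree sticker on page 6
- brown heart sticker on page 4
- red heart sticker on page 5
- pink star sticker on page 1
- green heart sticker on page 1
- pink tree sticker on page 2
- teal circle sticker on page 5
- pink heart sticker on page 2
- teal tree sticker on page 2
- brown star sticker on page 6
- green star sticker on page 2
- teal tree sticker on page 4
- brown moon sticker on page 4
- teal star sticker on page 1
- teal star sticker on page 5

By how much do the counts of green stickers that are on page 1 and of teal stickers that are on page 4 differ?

green stickers on page 1: 1. teal stickers on page 4: 1.
|1 − 1| = 1 − 1 = 0.

0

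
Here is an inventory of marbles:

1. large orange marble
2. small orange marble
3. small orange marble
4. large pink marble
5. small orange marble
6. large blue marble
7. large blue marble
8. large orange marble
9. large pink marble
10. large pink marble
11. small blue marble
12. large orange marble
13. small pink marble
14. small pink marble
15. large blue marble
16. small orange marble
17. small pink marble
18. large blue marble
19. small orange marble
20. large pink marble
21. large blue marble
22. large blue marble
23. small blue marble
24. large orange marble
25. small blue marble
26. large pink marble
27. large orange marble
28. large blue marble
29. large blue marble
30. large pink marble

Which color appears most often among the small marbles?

Counts by color (restricted to small marbles): orange 5, pink 3, blue 3.
The maximum is 5, held uniquely by orange.

orange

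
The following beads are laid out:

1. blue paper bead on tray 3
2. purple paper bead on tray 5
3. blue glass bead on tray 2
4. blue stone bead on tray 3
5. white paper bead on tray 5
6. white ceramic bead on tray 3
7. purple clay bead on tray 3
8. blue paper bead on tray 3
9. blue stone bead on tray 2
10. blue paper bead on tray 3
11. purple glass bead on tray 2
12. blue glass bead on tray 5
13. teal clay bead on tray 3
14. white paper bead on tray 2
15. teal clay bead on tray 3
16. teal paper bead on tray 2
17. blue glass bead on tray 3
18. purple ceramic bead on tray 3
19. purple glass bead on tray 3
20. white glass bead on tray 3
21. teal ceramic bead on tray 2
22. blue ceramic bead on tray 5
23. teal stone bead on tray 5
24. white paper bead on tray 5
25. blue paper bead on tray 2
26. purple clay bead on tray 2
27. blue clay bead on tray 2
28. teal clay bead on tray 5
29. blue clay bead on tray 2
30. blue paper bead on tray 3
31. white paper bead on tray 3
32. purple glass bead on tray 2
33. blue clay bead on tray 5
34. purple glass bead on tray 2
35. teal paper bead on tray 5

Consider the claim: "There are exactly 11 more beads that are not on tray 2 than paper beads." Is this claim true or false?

True

|beads that are not on tray 2| = 23.
|paper beads| = 12.
The claim requires 23 − 12 (= 11) to equal 11, which holds.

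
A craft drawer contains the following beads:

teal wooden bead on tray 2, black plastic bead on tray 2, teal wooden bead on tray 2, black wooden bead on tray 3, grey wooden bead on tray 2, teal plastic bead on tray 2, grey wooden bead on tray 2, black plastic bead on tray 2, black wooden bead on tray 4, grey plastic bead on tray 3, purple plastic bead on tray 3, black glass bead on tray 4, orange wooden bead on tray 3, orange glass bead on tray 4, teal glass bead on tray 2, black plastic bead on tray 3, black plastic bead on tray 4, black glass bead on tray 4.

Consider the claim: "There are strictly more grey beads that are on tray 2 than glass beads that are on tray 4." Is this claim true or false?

False

There are 2 grey beads on tray 2.
There are 3 glass beads on tray 4.
The claim requires 2 > 3, which does not hold.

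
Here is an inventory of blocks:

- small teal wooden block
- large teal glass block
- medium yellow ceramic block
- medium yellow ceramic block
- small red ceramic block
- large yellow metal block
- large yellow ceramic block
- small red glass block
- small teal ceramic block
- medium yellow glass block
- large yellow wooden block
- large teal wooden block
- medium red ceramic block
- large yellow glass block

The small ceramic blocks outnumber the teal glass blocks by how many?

small ceramic blocks: 2.
teal glass blocks: 1.
2 − 1 = 1.

1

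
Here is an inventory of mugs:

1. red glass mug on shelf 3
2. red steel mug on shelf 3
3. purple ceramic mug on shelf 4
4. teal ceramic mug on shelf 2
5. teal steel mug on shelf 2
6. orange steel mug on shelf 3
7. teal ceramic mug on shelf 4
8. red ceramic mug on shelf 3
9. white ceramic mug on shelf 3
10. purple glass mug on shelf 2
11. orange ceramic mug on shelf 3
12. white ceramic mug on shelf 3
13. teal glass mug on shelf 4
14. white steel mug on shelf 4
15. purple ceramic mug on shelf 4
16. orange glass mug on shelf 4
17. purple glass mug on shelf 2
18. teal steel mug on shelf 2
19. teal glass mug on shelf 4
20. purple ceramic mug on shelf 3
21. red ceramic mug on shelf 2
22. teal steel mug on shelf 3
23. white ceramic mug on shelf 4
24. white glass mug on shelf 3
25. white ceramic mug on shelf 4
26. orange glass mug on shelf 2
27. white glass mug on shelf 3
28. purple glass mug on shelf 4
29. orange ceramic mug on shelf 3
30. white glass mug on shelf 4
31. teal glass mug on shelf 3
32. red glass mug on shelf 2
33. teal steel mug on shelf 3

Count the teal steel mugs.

4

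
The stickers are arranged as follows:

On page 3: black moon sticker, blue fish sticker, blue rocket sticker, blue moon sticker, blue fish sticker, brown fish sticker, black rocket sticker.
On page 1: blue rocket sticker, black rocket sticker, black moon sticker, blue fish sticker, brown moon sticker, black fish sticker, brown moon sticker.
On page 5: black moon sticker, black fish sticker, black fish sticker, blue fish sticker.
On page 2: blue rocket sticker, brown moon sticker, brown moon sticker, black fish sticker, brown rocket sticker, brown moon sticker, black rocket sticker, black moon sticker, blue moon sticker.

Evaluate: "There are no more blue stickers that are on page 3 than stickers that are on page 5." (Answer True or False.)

True

There are 4 blue stickers on page 3.
There are 4 stickers on page 5.
The claim requires 4 ≤ 4, which holds.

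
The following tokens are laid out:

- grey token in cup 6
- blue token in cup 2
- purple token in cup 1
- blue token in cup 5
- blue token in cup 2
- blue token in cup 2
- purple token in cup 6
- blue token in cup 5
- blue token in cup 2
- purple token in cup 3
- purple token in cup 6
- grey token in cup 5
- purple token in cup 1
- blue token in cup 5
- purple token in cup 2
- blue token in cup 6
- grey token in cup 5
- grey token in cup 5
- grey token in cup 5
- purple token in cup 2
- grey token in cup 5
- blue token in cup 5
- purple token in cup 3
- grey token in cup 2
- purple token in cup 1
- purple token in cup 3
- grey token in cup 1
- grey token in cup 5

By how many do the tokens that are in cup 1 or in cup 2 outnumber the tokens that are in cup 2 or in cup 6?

tokens in cup 1 or in cup 2: 11.
tokens in cup 2 or in cup 6: 11.
11 − 11 = 0.

0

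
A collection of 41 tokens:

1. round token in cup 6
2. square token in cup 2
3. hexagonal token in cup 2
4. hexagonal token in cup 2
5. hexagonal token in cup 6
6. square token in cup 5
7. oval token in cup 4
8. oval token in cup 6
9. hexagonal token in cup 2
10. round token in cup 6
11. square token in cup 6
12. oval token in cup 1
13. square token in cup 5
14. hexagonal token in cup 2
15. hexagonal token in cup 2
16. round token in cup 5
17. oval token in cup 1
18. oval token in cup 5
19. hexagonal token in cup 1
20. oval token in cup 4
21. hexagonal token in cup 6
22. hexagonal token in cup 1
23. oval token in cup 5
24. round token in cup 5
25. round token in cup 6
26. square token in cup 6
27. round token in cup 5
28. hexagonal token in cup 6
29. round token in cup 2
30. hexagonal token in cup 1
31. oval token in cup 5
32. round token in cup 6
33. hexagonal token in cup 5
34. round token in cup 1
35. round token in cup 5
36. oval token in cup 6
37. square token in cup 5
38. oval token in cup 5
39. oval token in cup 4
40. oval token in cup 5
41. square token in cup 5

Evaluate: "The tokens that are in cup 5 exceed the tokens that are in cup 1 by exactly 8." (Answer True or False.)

tokens in cup 5: 14.
tokens in cup 1: 6.
The claim requires 14 − 6 (= 8) to equal 8, which holds.

True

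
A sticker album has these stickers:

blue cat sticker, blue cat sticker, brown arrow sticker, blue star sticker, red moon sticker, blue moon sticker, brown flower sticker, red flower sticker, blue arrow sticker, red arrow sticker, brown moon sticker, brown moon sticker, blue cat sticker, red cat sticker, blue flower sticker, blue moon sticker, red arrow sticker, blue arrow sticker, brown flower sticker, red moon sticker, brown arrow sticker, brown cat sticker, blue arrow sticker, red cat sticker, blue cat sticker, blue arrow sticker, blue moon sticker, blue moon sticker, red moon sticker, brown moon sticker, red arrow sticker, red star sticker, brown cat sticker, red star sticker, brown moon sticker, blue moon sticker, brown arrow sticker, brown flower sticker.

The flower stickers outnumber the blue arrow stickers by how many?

1

flower stickers: 5.
blue arrow stickers: 4.
5 − 4 = 1.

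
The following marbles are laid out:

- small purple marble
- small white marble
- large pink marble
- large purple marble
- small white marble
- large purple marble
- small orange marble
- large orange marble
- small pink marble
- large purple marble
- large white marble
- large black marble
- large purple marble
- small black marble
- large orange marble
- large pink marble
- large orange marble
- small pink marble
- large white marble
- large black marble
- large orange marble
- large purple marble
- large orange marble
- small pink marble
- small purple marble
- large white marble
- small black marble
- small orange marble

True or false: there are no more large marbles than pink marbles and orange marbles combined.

False

There are 17 large marbles.
pink marbles: 5; orange marbles: 7; combined: 5 + 7 = 12.
The claim requires 17 ≤ 12, which does not hold.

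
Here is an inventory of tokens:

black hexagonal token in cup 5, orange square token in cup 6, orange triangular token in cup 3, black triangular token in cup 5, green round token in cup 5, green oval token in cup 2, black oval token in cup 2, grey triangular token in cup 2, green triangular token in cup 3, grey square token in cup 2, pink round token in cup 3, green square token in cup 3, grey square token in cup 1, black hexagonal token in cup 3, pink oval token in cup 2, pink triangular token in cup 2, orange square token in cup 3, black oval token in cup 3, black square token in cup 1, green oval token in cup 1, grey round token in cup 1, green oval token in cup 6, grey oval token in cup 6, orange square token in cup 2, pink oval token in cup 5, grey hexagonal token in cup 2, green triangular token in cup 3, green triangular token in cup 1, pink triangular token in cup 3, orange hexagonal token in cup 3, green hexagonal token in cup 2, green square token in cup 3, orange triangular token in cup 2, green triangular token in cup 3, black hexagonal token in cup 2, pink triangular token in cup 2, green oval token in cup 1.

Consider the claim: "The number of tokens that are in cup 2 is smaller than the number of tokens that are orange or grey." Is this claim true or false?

|tokens in cup 2| = 12.
|tokens that are orange or grey| = 12.
The claim requires 12 < 12, which does not hold.

False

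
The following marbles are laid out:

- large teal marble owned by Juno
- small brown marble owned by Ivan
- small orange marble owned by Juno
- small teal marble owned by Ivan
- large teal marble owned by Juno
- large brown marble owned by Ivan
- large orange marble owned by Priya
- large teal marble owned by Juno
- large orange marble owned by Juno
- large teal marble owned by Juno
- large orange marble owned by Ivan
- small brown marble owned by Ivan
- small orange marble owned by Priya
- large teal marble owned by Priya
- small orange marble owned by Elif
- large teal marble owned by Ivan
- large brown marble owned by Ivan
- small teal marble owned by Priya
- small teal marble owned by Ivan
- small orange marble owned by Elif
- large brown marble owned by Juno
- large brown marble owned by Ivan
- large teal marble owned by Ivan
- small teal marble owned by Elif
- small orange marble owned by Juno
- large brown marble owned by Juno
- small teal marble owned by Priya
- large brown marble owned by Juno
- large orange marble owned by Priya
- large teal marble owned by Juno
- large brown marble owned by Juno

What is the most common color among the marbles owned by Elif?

orange

Counts by color (restricted to marbles owned by Elif): orange 2, teal 1.
The maximum is 2, held uniquely by orange.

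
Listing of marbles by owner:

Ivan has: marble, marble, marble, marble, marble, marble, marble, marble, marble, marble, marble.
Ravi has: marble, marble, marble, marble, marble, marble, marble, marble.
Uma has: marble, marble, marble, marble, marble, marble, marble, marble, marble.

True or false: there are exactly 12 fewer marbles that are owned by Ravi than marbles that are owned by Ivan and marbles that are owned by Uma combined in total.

Count of marbles owned by Ravi: 8.
marbles owned by Ivan: 11; marbles owned by Uma: 9; combined: 11 + 9 = 20.
The claim requires 20 − 8 (= 12) to equal 12, which holds.

True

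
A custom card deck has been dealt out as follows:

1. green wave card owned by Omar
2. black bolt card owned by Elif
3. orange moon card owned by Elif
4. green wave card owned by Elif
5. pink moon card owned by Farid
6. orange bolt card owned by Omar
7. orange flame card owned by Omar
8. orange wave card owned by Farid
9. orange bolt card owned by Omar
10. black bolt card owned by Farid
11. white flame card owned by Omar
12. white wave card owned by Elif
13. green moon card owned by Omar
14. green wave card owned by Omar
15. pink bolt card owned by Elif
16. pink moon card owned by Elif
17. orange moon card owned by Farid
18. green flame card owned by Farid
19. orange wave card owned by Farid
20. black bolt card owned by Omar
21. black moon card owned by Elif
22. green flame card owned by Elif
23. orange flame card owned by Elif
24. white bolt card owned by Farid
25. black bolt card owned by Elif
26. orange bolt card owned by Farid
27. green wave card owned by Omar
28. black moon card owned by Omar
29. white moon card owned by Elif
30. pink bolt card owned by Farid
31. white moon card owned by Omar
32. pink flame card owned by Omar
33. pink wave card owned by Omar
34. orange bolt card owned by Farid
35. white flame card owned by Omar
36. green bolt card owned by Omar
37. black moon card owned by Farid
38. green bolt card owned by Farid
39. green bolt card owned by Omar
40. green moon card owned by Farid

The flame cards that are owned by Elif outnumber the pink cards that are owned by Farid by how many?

flame cards owned by Elif: 2.
pink cards owned by Farid: 2.
2 − 2 = 0.

0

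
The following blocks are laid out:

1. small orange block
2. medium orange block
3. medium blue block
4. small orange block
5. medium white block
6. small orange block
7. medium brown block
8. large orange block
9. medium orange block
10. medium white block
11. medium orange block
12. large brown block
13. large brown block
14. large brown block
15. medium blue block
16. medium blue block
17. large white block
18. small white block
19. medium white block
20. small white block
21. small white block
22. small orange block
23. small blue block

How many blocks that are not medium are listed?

Total blocks: 23; with the excluded value: 10; remaining 23 − 10 = 13.

13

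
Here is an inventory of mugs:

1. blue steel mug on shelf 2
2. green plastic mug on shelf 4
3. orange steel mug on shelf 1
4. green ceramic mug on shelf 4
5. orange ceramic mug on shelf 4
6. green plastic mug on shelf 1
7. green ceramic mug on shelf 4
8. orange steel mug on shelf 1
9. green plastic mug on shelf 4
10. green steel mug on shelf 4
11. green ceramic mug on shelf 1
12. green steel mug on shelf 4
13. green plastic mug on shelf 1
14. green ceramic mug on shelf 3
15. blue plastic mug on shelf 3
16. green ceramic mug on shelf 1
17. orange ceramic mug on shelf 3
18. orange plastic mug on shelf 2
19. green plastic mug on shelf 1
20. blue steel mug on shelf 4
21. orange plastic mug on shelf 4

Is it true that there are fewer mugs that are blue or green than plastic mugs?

False

There are 15 mugs that are blue or green.
There are 8 plastic mugs.
The claim requires 15 < 8, which does not hold.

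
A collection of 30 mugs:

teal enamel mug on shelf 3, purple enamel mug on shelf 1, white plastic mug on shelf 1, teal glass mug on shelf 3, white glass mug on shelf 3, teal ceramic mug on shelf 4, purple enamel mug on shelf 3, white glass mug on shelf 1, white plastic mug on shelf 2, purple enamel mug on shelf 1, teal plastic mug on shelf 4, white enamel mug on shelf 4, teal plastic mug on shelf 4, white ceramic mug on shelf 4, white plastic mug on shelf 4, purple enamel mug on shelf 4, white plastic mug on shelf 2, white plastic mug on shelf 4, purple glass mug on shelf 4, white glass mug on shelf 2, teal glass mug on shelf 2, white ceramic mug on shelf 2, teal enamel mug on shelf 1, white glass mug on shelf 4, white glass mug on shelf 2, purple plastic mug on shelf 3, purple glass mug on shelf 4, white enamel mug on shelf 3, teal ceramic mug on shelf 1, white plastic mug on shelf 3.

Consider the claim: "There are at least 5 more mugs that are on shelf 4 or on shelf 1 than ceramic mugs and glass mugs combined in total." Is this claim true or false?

There are 17 mugs on shelf 4 or on shelf 1.
ceramic mugs: 4; glass mugs: 9; combined: 4 + 9 = 13.
The claim requires 17 − 13 = 4 ≥ 5, which does not hold.

False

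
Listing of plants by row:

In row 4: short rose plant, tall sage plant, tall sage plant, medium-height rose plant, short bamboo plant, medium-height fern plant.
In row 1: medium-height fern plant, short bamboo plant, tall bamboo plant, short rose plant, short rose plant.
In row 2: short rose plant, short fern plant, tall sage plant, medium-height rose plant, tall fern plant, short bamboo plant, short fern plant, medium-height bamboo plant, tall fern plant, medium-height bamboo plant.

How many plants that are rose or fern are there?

12

fern: 6; rose: 6; together 6 + 6 = 12.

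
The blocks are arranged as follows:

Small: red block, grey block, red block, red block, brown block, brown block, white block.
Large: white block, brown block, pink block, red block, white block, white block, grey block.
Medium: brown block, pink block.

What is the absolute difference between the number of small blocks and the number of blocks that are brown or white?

small blocks: 7. blocks that are brown or white: 8.
|7 − 8| = 8 − 7 = 1.

1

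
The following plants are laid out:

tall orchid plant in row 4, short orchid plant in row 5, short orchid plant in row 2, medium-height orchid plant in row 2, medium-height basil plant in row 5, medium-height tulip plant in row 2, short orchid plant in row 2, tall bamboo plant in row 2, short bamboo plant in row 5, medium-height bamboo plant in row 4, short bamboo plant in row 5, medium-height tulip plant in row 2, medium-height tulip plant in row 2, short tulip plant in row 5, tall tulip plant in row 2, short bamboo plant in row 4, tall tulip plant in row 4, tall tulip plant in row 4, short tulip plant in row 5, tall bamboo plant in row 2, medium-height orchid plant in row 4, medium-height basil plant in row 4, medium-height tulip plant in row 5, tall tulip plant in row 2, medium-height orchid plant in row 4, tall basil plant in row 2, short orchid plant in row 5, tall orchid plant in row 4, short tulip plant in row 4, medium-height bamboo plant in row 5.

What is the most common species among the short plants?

Counts by species (restricted to short plants): orchid 4, bamboo 3, tulip 3.
The maximum is 4, held uniquely by orchid.

orchid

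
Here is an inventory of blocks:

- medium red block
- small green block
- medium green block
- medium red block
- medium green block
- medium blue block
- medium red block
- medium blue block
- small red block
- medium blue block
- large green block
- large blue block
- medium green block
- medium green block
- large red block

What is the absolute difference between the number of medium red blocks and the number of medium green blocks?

1

medium red blocks: 3. medium green blocks: 4.
|3 − 4| = 4 − 3 = 1.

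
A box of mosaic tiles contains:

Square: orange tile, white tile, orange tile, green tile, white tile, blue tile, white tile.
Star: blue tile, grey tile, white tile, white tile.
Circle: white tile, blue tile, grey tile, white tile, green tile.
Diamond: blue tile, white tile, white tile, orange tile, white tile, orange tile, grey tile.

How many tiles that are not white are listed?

13

Total tiles: 23; with the excluded value: 10; remaining 23 − 10 = 13.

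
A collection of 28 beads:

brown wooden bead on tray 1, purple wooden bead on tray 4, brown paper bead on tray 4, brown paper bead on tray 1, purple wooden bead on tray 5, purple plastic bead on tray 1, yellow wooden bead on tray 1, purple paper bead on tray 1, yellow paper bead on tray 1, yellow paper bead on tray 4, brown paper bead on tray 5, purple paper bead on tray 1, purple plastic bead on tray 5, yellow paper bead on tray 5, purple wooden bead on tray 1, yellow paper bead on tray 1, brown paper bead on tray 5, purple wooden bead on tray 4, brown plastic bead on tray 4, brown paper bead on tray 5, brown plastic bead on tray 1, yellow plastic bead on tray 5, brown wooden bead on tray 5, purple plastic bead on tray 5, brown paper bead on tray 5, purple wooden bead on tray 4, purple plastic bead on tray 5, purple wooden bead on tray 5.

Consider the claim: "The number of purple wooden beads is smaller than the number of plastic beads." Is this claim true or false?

|purple wooden beads| = 6.
|plastic beads| = 7.
The claim requires 6 < 7, which holds.

True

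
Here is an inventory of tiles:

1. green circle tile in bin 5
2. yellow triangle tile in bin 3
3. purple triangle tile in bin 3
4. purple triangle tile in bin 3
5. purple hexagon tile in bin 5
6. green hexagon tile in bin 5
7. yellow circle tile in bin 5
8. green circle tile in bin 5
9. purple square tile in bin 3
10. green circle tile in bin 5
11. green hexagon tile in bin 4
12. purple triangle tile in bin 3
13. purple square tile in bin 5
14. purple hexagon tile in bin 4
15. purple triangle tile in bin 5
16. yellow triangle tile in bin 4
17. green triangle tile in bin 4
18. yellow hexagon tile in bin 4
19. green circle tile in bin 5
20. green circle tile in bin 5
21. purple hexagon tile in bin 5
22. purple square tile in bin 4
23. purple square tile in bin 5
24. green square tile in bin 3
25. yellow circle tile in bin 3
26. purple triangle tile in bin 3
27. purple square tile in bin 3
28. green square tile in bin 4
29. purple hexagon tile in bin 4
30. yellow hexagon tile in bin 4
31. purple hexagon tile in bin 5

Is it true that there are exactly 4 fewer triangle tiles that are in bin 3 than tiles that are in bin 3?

True

|triangle tiles in bin 3| = 5.
|tiles in bin 3| = 9.
The claim requires 9 − 5 (= 4) to equal 4, which holds.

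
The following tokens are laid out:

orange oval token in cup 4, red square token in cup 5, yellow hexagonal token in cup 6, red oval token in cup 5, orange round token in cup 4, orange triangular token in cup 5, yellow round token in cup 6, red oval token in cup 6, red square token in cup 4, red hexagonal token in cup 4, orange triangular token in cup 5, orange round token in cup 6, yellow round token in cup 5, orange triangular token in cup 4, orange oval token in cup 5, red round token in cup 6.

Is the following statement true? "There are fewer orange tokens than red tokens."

orange tokens: 7.
red tokens: 6.
The claim requires 7 < 6, which does not hold.

False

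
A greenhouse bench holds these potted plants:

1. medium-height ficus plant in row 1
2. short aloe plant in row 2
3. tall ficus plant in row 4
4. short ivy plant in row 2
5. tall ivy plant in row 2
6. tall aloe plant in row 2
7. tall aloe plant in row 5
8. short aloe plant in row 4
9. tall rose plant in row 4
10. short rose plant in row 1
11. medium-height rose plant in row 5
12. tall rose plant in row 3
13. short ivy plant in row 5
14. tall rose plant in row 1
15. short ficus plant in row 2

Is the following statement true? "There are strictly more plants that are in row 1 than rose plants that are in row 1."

There are 3 plants in row 1.
There are 2 rose plants in row 1.
The claim requires 3 > 2, which holds.

True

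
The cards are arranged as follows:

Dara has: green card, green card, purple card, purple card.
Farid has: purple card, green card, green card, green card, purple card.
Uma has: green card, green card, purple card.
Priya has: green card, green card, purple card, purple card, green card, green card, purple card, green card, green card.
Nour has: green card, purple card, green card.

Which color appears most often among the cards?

Counts by color: green 15, purple 9.
The maximum is 15, held uniquely by green.

green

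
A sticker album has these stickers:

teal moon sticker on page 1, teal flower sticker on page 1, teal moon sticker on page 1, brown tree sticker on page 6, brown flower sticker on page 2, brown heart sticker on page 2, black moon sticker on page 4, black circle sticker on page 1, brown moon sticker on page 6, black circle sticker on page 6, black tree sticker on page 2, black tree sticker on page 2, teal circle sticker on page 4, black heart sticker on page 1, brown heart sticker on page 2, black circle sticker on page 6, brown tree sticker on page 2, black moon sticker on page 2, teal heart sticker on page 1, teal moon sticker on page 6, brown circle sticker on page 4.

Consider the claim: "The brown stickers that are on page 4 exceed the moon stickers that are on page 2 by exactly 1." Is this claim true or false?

There is 1 brown sticker on page 4.
There is 1 moon sticker on page 2.
The claim requires 1 − 1 (= 0) to equal 1, which does not hold.

False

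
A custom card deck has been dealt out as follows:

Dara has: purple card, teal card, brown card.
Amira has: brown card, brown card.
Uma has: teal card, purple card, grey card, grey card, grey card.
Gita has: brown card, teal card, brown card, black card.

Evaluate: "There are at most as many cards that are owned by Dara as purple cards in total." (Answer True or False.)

cards owned by Dara: 3.
purple cards: 2.
The claim requires 3 ≤ 2, which does not hold.

False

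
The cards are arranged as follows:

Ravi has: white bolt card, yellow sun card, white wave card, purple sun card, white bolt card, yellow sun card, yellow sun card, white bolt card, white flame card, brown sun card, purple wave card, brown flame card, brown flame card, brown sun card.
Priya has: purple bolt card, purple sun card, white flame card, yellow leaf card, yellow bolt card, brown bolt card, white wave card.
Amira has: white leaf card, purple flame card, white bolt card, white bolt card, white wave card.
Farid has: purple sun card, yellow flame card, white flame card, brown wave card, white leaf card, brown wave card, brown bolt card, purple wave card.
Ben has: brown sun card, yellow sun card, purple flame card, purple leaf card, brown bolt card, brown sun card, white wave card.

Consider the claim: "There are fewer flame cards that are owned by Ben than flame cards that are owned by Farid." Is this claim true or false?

flame cards owned by Ben: 1.
flame cards owned by Farid: 2.
The claim requires 1 < 2, which holds.

True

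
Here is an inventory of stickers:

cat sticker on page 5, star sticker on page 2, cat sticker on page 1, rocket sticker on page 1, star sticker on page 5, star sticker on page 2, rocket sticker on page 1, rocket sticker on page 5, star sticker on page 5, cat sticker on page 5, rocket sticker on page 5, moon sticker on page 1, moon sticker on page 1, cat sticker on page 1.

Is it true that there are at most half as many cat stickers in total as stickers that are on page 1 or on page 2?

|cat stickers| = 4.
|stickers on page 1 or on page 2| = 8.
The claim requires 2 × 4 = 8 ≤ 8, which holds.

True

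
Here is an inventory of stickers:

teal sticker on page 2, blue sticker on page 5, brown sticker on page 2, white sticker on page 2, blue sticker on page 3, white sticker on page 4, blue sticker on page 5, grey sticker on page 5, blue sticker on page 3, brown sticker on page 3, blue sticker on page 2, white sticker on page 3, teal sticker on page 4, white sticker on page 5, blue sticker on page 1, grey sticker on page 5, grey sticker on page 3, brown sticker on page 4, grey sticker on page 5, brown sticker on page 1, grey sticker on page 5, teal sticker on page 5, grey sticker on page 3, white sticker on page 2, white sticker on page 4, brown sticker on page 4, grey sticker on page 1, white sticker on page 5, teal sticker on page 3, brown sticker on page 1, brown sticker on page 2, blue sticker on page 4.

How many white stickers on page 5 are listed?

2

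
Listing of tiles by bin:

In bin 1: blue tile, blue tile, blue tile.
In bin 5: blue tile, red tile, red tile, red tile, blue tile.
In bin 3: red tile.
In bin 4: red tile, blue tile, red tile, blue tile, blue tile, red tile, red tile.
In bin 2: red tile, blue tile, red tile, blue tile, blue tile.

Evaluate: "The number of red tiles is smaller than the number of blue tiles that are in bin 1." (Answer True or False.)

False

|red tiles| = 10.
|blue tiles in bin 1| = 3.
The claim requires 10 < 3, which does not hold.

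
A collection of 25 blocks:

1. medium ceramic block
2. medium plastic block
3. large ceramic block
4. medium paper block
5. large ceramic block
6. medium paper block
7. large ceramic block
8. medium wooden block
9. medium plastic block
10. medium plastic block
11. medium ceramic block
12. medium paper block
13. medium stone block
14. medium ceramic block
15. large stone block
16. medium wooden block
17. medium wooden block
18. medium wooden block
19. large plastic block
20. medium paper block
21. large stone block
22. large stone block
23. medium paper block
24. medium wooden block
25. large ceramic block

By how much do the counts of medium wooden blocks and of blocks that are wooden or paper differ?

medium wooden blocks: 5. blocks that are wooden or paper: 10.
|5 − 10| = 10 − 5 = 5.

5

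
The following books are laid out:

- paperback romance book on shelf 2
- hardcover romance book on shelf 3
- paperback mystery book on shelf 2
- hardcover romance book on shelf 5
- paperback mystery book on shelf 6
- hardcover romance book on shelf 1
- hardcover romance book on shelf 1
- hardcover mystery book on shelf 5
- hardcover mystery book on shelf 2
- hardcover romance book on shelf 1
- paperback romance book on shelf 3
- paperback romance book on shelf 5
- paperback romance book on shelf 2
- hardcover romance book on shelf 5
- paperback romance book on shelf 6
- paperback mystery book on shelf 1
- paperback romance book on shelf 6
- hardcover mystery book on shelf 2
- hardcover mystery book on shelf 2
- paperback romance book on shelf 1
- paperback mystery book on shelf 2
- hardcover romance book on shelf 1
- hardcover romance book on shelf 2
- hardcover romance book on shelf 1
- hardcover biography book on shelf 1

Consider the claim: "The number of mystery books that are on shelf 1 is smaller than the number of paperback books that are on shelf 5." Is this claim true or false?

mystery books on shelf 1: 1.
paperback books on shelf 5: 1.
The claim requires 1 < 1, which does not hold.

False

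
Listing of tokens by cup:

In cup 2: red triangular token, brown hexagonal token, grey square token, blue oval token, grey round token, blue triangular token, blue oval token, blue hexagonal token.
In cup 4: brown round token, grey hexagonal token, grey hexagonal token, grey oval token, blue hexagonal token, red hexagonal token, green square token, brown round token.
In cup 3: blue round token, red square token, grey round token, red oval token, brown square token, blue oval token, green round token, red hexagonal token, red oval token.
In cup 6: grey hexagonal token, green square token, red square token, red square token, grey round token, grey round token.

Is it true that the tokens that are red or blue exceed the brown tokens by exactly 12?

False

tokens that are red or blue: 15.
brown tokens: 4.
The claim requires 15 − 4 (= 11) to equal 12, which does not hold.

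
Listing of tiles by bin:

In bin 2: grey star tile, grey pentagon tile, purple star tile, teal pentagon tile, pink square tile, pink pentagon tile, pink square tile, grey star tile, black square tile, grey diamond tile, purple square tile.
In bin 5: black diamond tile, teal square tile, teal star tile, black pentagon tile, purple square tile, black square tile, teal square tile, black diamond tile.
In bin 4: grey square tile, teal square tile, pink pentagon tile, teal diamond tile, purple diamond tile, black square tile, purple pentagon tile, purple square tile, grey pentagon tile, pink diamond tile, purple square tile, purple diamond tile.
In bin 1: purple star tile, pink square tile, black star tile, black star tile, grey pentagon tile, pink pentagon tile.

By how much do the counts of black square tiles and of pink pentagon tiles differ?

0

black square tiles: 3. pink pentagon tiles: 3.
|3 − 3| = 3 − 3 = 0.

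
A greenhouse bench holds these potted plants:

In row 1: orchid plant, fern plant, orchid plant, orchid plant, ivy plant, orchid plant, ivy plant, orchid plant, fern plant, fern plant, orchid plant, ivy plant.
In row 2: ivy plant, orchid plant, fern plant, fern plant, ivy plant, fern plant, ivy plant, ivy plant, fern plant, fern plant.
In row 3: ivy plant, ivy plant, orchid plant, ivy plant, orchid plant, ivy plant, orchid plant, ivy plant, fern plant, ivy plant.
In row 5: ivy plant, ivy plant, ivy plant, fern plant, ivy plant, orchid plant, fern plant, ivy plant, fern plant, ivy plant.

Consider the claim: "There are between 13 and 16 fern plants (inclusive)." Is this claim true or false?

There are 12 fern plants.
The claim requires 13 ≤ 12 ≤ 16, which does not hold.

False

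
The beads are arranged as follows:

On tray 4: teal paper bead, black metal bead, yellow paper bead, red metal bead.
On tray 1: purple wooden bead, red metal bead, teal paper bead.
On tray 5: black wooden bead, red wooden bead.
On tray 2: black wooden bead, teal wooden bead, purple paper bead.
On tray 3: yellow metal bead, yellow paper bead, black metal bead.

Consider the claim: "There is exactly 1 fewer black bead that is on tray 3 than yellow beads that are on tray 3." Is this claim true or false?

True

|black beads on tray 3| = 1.
|yellow beads on tray 3| = 2.
The claim requires 2 − 1 (= 1) to equal 1, which holds.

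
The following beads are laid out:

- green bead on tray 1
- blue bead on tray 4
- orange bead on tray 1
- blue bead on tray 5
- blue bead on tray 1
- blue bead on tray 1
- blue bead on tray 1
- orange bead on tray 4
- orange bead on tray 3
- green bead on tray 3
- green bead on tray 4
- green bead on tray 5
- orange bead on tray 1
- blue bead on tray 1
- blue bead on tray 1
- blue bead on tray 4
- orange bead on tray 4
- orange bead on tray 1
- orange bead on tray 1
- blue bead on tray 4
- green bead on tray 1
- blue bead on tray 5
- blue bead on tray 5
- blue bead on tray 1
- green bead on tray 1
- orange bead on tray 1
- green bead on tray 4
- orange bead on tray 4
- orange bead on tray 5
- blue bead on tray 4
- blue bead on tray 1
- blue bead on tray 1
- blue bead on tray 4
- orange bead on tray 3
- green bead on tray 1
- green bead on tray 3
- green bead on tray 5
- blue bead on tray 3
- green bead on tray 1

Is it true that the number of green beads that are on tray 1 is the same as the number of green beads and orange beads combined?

|green beads on tray 1| = 5.
green beads: 11; orange beads: 11; combined: 11 + 11 = 22.
The claim requires 5 = 22, which does not hold.

False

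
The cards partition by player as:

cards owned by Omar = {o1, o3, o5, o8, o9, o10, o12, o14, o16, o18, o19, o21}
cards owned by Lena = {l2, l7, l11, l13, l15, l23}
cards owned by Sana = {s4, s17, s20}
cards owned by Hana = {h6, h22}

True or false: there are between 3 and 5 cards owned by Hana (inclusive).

False

cards owned by Hana: 2.
The claim requires 3 ≤ 2 ≤ 5, which does not hold.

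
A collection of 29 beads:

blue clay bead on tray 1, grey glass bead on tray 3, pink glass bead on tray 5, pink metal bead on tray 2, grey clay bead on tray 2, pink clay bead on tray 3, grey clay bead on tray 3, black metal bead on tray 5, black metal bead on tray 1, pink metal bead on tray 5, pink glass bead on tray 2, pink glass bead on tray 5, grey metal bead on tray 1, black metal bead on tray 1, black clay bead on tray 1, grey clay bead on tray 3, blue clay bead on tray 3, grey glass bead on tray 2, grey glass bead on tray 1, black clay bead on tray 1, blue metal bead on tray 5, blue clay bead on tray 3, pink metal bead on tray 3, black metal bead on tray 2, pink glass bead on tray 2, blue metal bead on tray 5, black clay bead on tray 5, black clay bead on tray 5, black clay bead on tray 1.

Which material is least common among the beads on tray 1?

Counts by material (restricted to beads on tray 1): clay 4, metal 3, glass 1.
The minimum is 1, held uniquely by glass.

glass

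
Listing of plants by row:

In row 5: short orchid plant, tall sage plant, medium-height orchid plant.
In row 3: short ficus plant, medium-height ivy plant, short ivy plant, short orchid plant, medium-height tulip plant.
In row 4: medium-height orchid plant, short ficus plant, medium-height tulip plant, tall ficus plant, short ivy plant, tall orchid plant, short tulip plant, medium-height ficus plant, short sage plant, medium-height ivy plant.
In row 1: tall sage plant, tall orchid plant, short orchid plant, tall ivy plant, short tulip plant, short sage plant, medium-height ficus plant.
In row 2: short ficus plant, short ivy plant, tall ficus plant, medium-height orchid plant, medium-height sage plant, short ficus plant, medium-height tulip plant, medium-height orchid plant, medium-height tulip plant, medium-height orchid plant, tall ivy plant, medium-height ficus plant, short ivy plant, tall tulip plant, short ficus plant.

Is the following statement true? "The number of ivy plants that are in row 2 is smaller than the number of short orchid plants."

False

There are 3 ivy plants in row 2.
There are 3 short orchid plants.
The claim requires 3 < 3, which does not hold.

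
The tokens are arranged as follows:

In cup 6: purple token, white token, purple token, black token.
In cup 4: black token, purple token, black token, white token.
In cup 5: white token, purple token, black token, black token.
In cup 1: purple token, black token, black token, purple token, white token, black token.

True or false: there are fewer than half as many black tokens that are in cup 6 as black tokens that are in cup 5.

|black tokens in cup 6| = 1.
|black tokens in cup 5| = 2.
The claim requires 2 × 1 = 2 < 2, which does not hold.

False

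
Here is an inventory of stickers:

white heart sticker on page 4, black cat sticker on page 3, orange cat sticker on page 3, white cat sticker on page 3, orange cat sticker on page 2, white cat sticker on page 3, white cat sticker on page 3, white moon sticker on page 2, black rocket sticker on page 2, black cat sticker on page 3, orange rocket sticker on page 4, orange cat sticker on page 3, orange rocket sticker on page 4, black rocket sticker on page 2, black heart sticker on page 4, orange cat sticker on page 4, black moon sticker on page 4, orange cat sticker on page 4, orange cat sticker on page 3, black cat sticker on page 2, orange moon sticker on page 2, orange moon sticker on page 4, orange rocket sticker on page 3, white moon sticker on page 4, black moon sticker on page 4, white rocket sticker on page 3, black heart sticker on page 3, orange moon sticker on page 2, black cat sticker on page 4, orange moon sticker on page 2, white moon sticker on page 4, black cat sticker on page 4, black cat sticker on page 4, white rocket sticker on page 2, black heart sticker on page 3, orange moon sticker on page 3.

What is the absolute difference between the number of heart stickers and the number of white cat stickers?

heart stickers: 4. white cat stickers: 3.
|4 − 3| = 4 − 3 = 1.

1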